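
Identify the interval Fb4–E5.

augmented seventh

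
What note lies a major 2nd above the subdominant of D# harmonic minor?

A#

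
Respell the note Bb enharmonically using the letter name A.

Plain A sits 1 semitone below Bb, so on the letter A the same pitch needs a sharp: A#.

A#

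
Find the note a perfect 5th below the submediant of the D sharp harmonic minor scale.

E

The submediant of D# harmonic minor is B.
A perfect fifth (7 semitones) below B lands on the letter E, giving E.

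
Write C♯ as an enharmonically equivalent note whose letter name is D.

Db

C# is pitch class 1. The letter D alone is pitch class 2.
To reach pitch class 1 from D requires an offset of -1 semitone, i.e. flat: Db.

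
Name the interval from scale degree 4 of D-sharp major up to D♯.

Scale degree 4 of D# major is G#.
G# up to D#: letters G→D make it a fifth; 7 semitones makes it perfect.

perfect fifth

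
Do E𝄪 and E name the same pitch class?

Two spellings are enharmonically equivalent only if they share a pitch class.
Here E## → 6, E → 4; 4 ≠ 6, so they are not.

No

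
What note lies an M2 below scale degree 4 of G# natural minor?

B

Scale degree 4 of G# natural minor is C#.
A major second (2 semitones) below C# lands on the letter B, giving B.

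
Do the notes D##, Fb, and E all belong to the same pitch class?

Yes

D## = pitch class 4 and Fb = pitch class 4 and E = pitch class 4 — the same pitch class, so they are enharmonic equivalents.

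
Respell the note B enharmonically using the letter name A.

A##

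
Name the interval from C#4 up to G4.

diminished fifth

Counting letters C–D–E–F–G gives a fifth.
C#→G = 6 semitones, 1 narrower than the perfect fifth (7), so diminished.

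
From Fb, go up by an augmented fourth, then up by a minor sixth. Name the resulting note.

An augmented fourth up from Fb is Bb (letter B, 6 semitones up).
A minor sixth up from Bb is Gb (letter G, 8 semitones up).

Gb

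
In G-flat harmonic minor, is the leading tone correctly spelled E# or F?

Each scale degree takes a distinct letter name. Degree 7 of a scale on G must use the letter F.
F and E# are enharmonically the same pitch, but only F uses the letter F, so it is the correct spelling here.

F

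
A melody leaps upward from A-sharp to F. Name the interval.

diminished sixth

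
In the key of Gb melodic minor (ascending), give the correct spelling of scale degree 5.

Db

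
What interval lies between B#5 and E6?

Counting letters B–C–D–E gives a fourth.
B#→E = 4 semitones, 1 narrower than the perfect fourth (5), so diminished.

diminished fourth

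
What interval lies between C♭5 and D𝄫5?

Counting letters C–D gives a second.
Cb→Dbb = 1 semitone, 1 narrower than the major second (2), so minor.

minor second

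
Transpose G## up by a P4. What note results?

C##

A fourth above G lands on the letter C.
A perfect fourth spans 5 semitones, so G## moves to pitch class 2. On the letter C that is C##.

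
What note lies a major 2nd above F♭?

A second above F lands on the letter G.
A major second spans 2 semitones, so Fb moves to pitch class 6. On the letter G that is Gb.

Gb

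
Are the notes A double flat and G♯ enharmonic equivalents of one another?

No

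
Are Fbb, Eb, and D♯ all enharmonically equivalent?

Fbb is pitch class 3; Eb is pitch class 3; D# is pitch class 3.
All spellings map to pitch class 3, so they are enharmonically equivalent.

Yes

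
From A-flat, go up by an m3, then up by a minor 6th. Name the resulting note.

Abb

A minor third up from Ab is Cb (letter C, 3 semitones up).
A minor sixth up from Cb is Abb (letter A, 8 semitones up).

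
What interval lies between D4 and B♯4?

augmented sixth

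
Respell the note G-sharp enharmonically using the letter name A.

Ab

Plain A sits 1 semitone above G#, so on the letter A the same pitch needs a flat: Ab.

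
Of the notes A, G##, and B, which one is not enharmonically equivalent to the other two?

B

In 12-tone equal temperament, enharmonic equivalents share a pitch class. A is pitch class 9; G## is pitch class 9; B is pitch class 11.
A and G## share pitch class 9, while B is pitch class 11.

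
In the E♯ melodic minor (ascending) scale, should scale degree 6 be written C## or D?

C##

Each scale degree takes a distinct letter name. Degree 6 of a scale on E must use the letter C.
C## and D are enharmonically the same pitch, but only C## uses the letter C, so it is the correct spelling here.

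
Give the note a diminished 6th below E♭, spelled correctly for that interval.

E down a major sixth is G, so the target letter is G.
From Eb, a diminished sixth is 7 semitones down: G#.

G#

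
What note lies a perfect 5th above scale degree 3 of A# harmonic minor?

G#

Scale degree 3 of A# harmonic minor is C#.
A perfect fifth (7 semitones) above C# lands on the letter G, giving G#.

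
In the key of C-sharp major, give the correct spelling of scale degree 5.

The C# major scale runs C# D# E# F# G# A# B#.
Degree 5 is G#.

G#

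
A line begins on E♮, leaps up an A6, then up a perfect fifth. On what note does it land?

An augmented sixth up from E is C## (letter C, 10 semitones up).
A perfect fifth up from C## is G## (letter G, 7 semitones up).

G##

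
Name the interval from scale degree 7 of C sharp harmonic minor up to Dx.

major third

Scale degree 7 of C# harmonic minor is B#.
B# up to D##: letters B→D make it a third; 4 semitones makes it major.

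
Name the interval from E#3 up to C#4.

minor sixth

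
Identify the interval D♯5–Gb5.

doubly diminished fourth

Counting letters D–E–F–G gives a fourth.
D#→Gb = 3 semitones, 2 narrower than the perfect fourth (5), so doubly diminished.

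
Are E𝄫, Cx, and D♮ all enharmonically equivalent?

Yes

Ebb = pitch class 2 and C## = pitch class 2 and D = pitch class 2 — the same pitch class, so they are enharmonic equivalents.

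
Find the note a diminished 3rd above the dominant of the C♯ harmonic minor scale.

The dominant of C# harmonic minor is G#.
A diminished third (2 semitones) above G# lands on the letter B, giving Bb.

Bb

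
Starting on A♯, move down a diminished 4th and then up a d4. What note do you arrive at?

A#

A diminished fourth down from A# is E## (letter E, 4 semitones down).
A diminished fourth up from E## is A# (letter A, 4 semitones up).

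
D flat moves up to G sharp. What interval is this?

Counting letters D–E–F–G gives a fourth.
Db→G# = 7 semitones, 2 wider than the perfect fourth (5), so doubly augmented.

doubly augmented fourth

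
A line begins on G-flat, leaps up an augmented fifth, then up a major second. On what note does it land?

An augmented fifth up from Gb is D (letter D, 8 semitones up).
A major second up from D is E (letter E, 2 semitones up).

E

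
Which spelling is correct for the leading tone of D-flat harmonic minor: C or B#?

C

Each scale degree takes a distinct letter name. Degree 7 of a scale on D must use the letter C.
C and B# are enharmonically the same pitch, but only C uses the letter C, so it is the correct spelling here.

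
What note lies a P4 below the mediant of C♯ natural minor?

B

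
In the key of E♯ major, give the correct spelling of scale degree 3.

G##

The E# major scale runs E# F## G## A# B# C## D##.
Degree 3 is G##.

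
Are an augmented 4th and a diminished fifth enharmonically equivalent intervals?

Yes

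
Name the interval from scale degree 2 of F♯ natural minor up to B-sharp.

major third

Scale degree 2 of F# natural minor is G#.
G# up to B#: letters G→B make it a third; 4 semitones makes it major.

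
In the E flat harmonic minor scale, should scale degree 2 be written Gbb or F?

Each scale degree takes a distinct letter name. Degree 2 of a scale on E must use the letter F.
F and Gbb are enharmonically the same pitch, but only F uses the letter F, so it is the correct spelling here.

F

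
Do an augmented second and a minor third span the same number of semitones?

An augmented second spans 3 semitones; a minor third spans 3.
They are enharmonically equivalent.

Yes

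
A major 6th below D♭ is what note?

Fb

D down a major sixth is F, so the target letter is F.
From Db, a major sixth is 9 semitones down: Fb.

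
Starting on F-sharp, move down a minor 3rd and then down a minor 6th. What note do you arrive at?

A minor third down from F# is D# (letter D, 3 semitones down).
A minor sixth down from D# is F## (letter F, 8 semitones down).

F##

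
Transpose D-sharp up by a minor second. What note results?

A second above D lands on the letter E.
A minor second spans 1 semitone, so D# moves to pitch class 4. On the letter E that is E.

E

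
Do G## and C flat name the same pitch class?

No

Two spellings are enharmonically equivalent only if they share a pitch class.
Here G## → 9, Cb → 11; 9 ≠ 11, so they are not.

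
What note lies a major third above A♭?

C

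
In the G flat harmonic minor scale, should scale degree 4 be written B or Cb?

Cb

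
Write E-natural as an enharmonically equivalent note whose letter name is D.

E is pitch class 4. The letter D alone is pitch class 2.
To reach pitch class 4 from D requires an offset of +2 semitones, i.e. double sharp: D##.

D##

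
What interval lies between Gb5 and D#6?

doubly augmented fifth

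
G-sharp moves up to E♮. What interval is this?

minor sixth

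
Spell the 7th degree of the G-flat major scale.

F

Degree 7 takes the letter 6 steps above G, which is F.
In major, degree 7 sits 11 semitones above the tonic. Gb + 11 semitones is pitch class 5, spelled on F as F.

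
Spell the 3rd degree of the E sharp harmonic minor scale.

G#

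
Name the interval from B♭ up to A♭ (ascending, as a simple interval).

minor seventh

Counting letters B–C–D–E–F–G–A gives a seventh.
Bb→Ab = 10 semitones, 1 narrower than the major seventh (11), so minor.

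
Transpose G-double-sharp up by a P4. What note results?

C##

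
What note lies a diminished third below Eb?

C#

E down a major third is C, so the target letter is C.
From Eb, a diminished third is 2 semitones down: C#.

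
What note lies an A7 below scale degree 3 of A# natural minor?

Db

Scale degree 3 of A# natural minor is C#.
An augmented seventh (12 semitones) below C# lands on the letter D, giving Db.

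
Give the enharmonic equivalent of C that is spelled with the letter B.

Plain B sits 1 semitone below C, so on the letter B the same pitch needs a sharp: B#.

B#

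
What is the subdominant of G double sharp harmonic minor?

C##

Degree 4 takes the letter 3 steps above G, which is C.
In harmonic minor, degree 4 sits 5 semitones above the tonic. G## + 5 semitones is pitch class 2, spelled on C as C##.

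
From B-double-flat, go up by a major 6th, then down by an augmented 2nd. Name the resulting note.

A major sixth up from Bbb is Gb (letter G, 9 semitones up).
An augmented second down from Gb is Fbb (letter F, 3 semitones down).

Fbb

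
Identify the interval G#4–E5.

minor sixth

Counting letters G–A–B–C–D–E gives a sixth.
G#→E = 8 semitones, 1 narrower than the major sixth (9), so minor.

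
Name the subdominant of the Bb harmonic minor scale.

The Bb harmonic minor scale runs Bb C Db Eb F Gb A.
Degree 4 is Eb.

Eb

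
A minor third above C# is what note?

A third above C lands on the letter E.
A minor third spans 3 semitones, so C# moves to pitch class 4. On the letter E that is E.

E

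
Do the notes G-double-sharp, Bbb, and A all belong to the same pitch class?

G## is pitch class 9; Bbb is pitch class 9; A is pitch class 9.
All spellings map to pitch class 9, so they are enharmonically equivalent.

Yes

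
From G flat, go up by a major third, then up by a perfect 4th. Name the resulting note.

Eb

A major third up from Gb is Bb (letter B, 4 semitones up).
A perfect fourth up from Bb is Eb (letter E, 5 semitones up).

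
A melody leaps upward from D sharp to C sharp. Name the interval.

minor seventh

Counting letters D–E–F–G–A–B–C gives a seventh.
D#→C# = 10 semitones, 1 narrower than the major seventh (11), so minor.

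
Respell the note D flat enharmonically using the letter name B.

B##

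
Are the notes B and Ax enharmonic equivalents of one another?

B is pitch class 11; A## is pitch class 11.
All spellings map to pitch class 11, so they are enharmonically equivalent.

Yes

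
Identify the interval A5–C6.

minor third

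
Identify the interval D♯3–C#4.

minor seventh

Counting letters D–E–F–G–A–B–C gives a seventh.
D#→C# = 10 semitones, 1 narrower than the major seventh (11), so minor.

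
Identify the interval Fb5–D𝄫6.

minor sixth

The letter names run F→D, a span of 5 letter steps, so the interval is some kind of sixth.
Fb to Dbb is 8 semitones. A major sixth is 9, so 8 makes it minor.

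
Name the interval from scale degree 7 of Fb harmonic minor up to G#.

augmented third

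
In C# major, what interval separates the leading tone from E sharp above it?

perfect fourth

The leading tone of C# major is B#.
B# up to E#: letters B→E make it a fourth; 5 semitones makes it perfect.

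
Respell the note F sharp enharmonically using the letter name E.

E##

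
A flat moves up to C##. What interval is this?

doubly augmented third

The letter names run A→C, a span of 2 letter steps, so the interval is some kind of third.
Ab to C## is 6 semitones. A major third is 4, so 6 makes it doubly augmented.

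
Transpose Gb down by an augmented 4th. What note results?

Dbb

G down a perfect fourth is D, so the target letter is D.
From Gb, an augmented fourth is 6 semitones down: Dbb.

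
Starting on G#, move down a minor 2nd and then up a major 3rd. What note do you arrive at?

A##

A minor second down from G# is F## (letter F, 1 semitone down).
A major third up from F## is A## (letter A, 4 semitones up).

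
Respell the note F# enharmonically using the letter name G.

F# is pitch class 6. The letter G alone is pitch class 7.
To reach pitch class 6 from G requires an offset of -1 semitone, i.e. flat: Gb.

Gb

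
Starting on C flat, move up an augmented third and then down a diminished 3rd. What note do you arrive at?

C##

An augmented third up from Cb is E (letter E, 5 semitones up).
A diminished third down from E is C## (letter C, 2 semitones down).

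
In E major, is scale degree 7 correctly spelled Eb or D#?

D#

Each scale degree takes a distinct letter name. Degree 7 of a scale on E must use the letter D.
D# and Eb are enharmonically the same pitch, but only D# uses the letter D, so it is the correct spelling here.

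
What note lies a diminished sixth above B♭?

Gbb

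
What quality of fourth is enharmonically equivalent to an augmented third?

perfect

An augmented third spans 5 semitones.
A fourth spanning 5 semitones is perfect (the perfect fourth is 5).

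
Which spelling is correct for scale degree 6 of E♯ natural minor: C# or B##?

C#

Each scale degree takes a distinct letter name. Degree 6 of a scale on E must use the letter C.
C# and B## are enharmonically the same pitch, but only C# uses the letter C, so it is the correct spelling here.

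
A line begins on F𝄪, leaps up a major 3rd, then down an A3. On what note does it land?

F#

A major third up from F## is A## (letter A, 4 semitones up).
An augmented third down from A## is F# (letter F, 5 semitones down).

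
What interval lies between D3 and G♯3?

The letter names run D→G, a span of 3 letter steps, so the interval is some kind of fourth.
D to G# is 6 semitones. A perfect fourth is 5, so 6 makes it augmented.

augmented fourth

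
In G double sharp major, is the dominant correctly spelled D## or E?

Each scale degree takes a distinct letter name. Degree 5 of a scale on G must use the letter D.
D## and E are enharmonically the same pitch, but only D## uses the letter D, so it is the correct spelling here.

D##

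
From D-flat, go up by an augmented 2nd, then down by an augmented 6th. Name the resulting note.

Gb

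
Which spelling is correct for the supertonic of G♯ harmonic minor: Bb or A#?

A#

Each scale degree takes a distinct letter name. Degree 2 of a scale on G must use the letter A.
A# and Bb are enharmonically the same pitch, but only A# uses the letter A, so it is the correct spelling here.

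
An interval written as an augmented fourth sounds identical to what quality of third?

doubly augmented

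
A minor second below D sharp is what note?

D down a major second is C, so the target letter is C.
From D#, a minor second is 1 semitone down: C##.

C##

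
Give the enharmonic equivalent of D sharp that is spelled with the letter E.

Eb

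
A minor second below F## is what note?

E##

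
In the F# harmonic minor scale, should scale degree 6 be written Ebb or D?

D

Each scale degree takes a distinct letter name. Degree 6 of a scale on F must use the letter D.
D and Ebb are enharmonically the same pitch, but only D uses the letter D, so it is the correct spelling here.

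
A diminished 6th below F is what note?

F down a major sixth is Ab, so the target letter is A.
From F, a diminished sixth is 7 semitones down: A#.

A#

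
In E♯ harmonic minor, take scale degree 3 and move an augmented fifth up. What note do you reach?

D##

Scale degree 3 of E# harmonic minor is G#.
An augmented fifth (8 semitones) above G# lands on the letter D, giving D##.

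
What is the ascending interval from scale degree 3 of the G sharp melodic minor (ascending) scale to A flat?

Scale degree 3 of G# melodic minor (ascending) is B.
B up to Ab: letters B→A make it a seventh; 9 semitones makes it diminished.

diminished seventh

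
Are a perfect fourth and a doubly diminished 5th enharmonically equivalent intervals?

A perfect fourth spans 5 semitones; a doubly diminished fifth spans 5.
They are enharmonically equivalent.

Yes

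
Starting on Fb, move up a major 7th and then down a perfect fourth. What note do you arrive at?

Bb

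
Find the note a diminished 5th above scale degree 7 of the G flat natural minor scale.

Cbb

Scale degree 7 of Gb natural minor is Fb.
A diminished fifth (6 semitones) above Fb lands on the letter C, giving Cbb.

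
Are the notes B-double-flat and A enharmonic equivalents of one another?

Bbb is pitch class 9; A is pitch class 9.
All spellings map to pitch class 9, so they are enharmonically equivalent.

Yes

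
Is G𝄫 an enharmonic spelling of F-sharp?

No

Gbb is pitch class 5; F# is pitch class 6.
The pitch classes differ (5 vs. 6), so they are not enharmonic equivalents.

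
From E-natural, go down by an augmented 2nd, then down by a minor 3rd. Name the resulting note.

An augmented second down from E is Db (letter D, 3 semitones down).
A minor third down from Db is Bb (letter B, 3 semitones down).

Bb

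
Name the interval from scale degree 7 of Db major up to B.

Scale degree 7 of Db major is C.
C up to B: letters C→B make it a seventh; 11 semitones makes it major.

major seventh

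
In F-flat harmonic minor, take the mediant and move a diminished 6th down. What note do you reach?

The mediant of Fb harmonic minor is Abb.
A diminished sixth (7 semitones) below Abb lands on the letter C, giving C.

C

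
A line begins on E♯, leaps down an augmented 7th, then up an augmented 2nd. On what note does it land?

G#

An augmented seventh down from E# is F (letter F, 12 semitones down).
An augmented second up from F is G# (letter G, 3 semitones up).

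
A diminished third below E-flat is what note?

C#

A third below E lands on the letter C.
A diminished third spans 2 semitones, so Eb moves to pitch class 1. On the letter C that is C#.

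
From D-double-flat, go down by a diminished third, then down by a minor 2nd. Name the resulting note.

A

A diminished third down from Dbb is Bb (letter B, 2 semitones down).
A minor second down from Bb is A (letter A, 1 semitone down).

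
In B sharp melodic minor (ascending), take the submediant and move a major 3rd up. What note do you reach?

B##

The submediant of B# melodic minor (ascending) is G##.
A major third (4 semitones) above G## lands on the letter B, giving B##.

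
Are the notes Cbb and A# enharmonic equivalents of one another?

Cbb = pitch class 10 and A# = pitch class 10 — the same pitch class, so they are enharmonic equivalents.

Yes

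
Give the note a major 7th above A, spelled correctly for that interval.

A seventh above A lands on the letter G.
A major seventh spans 11 semitones, so A moves to pitch class 8. On the letter G that is G#.

G#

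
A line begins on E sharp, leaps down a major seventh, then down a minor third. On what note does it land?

D#

A major seventh down from E# is F# (letter F, 11 semitones down).
A minor third down from F# is D# (letter D, 3 semitones down).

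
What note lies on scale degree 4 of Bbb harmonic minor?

Ebb

Degree 4 takes the letter 3 steps above B, which is E.
In harmonic minor, degree 4 sits 5 semitones above the tonic. Bbb + 5 semitones is pitch class 2, spelled on E as Ebb.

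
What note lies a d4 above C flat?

Fbb

A fourth above C lands on the letter F.
A diminished fourth spans 4 semitones, so Cb moves to pitch class 3. On the letter F that is Fbb.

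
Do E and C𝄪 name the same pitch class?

No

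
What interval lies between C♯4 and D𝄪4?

Counting letters C–D gives a second.
C#→D## = 3 semitones, 1 wider than the major second (2), so augmented.

augmented second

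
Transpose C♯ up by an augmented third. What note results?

C up a major third is E, so the target letter is E.
From C#, an augmented third is 5 semitones up: E##.

E##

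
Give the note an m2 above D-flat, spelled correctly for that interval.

D up a major second is E, so the target letter is E.
From Db, a minor second is 1 semitone up: Ebb.

Ebb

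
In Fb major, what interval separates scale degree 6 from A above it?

Scale degree 6 of Fb major is Db.
Db up to A: letters D→A make it a fifth; 8 semitones makes it augmented.

augmented fifth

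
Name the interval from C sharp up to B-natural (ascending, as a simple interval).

The letter names run C→B, a span of 6 letter steps, so the interval is some kind of seventh.
C# to B is 10 semitones. A major seventh is 11, so 10 makes it minor.

minor seventh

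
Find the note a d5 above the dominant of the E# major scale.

The dominant of E# major is B#.
A diminished fifth (6 semitones) above B# lands on the letter F, giving F#.

F#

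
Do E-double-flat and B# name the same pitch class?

No

Ebb is pitch class 2; B# is pitch class 0.
The pitch classes differ (2 vs. 0), so they are not enharmonic equivalents.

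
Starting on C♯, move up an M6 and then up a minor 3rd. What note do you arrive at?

A major sixth up from C# is A# (letter A, 9 semitones up).
A minor third up from A# is C# (letter C, 3 semitones up).

C#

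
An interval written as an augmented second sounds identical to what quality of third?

An augmented second spans 3 semitones.
A third spanning 3 semitones is minor (the major third is 4).

minor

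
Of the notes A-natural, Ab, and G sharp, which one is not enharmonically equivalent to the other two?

A

In 12-tone equal temperament, enharmonic equivalents share a pitch class. A is pitch class 9; Ab is pitch class 8; G# is pitch class 8.
Ab and G# share pitch class 8, while A is pitch class 9.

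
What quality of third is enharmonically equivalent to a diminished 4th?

A diminished fourth spans 4 semitones.
A third spanning 4 semitones is major (the major third is 4).

major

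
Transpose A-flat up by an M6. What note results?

F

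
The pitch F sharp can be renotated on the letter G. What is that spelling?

Gb

Plain G sits 1 semitone above F#, so on the letter G the same pitch needs a flat: Gb.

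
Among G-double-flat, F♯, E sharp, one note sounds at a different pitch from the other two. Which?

In 12-tone equal temperament, enharmonic equivalents share a pitch class. Gbb is pitch class 5; F# is pitch class 6; E# is pitch class 5.
Gbb and E# share pitch class 5, while F# is pitch class 6.

F#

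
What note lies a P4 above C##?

A fourth above C lands on the letter F.
A perfect fourth spans 5 semitones, so C## moves to pitch class 7. On the letter F that is F##.

F##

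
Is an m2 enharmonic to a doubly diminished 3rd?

Yes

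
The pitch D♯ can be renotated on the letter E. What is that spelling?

Eb

D# is pitch class 3. The letter E alone is pitch class 4.
To reach pitch class 3 from E requires an offset of -1 semitone, i.e. flat: Eb.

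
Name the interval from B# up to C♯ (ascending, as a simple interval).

minor second

Counting letters B–C gives a second.
B#→C# = 1 semitone, 1 narrower than the major second (2), so minor.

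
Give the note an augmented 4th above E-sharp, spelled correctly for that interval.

A##

E up a perfect fourth is A, so the target letter is A.
From E#, an augmented fourth is 6 semitones up: A##.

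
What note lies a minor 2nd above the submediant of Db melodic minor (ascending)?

Cb

The submediant of Db melodic minor (ascending) is Bb.
A minor second (1 semitone) above Bb lands on the letter C, giving Cb.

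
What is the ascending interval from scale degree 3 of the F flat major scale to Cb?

minor third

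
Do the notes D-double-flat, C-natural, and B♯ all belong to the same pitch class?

Dbb = pitch class 0 and C = pitch class 0 and B# = pitch class 0 — the same pitch class, so they are enharmonic equivalents.

Yes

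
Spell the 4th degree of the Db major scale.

The Db major scale runs Db Eb F Gb Ab Bb C.
Degree 4 is Gb.

Gb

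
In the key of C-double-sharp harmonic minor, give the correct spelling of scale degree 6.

Degree 6 takes the letter 5 steps above C, which is A.
In harmonic minor, degree 6 sits 8 semitones above the tonic. C## + 8 semitones is pitch class 10, spelled on A as A#.

A#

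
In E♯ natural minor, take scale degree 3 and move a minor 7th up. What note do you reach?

F#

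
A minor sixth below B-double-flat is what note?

Db

B down a major sixth is D, so the target letter is D.
From Bbb, a minor sixth is 8 semitones down: Db.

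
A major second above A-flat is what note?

Bb

A up a major second is B, so the target letter is B.
From Ab, a major second is 2 semitones up: Bb.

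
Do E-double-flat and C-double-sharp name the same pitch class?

Yes

Ebb = pitch class 2 and C## = pitch class 2 — the same pitch class, so they are enharmonic equivalents.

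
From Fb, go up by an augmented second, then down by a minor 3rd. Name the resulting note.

An augmented second up from Fb is G (letter G, 3 semitones up).
A minor third down from G is E (letter E, 3 semitones down).

E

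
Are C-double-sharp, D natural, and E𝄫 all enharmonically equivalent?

Yes

C## is pitch class 2; D is pitch class 2; Ebb is pitch class 2.
All spellings map to pitch class 2, so they are enharmonically equivalent.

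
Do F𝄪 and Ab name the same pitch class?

F## is pitch class 7; Ab is pitch class 8.
The pitch classes differ (7 vs. 8), so they are not enharmonic equivalents.

No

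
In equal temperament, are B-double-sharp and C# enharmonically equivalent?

Yes

B## = pitch class 1 and C# = pitch class 1 — the same pitch class, so they are enharmonic equivalents.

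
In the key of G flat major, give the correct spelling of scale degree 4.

The Gb major scale runs Gb Ab Bb Cb Db Eb F.
Degree 4 is Cb.

Cb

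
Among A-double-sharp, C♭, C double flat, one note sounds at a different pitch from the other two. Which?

Cbb

In 12-tone equal temperament, enharmonic equivalents share a pitch class. A## is pitch class 11; Cb is pitch class 11; Cbb is pitch class 10.
A## and Cb share pitch class 11, while Cbb is pitch class 10.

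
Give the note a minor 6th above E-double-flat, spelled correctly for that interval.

E up a major sixth is C#, so the target letter is C.
From Ebb, a minor sixth is 8 semitones up: Cbb.

Cbb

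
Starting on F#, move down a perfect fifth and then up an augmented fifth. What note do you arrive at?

A perfect fifth down from F# is B (letter B, 7 semitones down).
An augmented fifth up from B is F## (letter F, 8 semitones up).

F##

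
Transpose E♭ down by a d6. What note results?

E down a major sixth is G, so the target letter is G.
From Eb, a diminished sixth is 7 semitones down: G#.

G#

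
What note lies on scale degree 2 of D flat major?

The Db major scale runs Db Eb F Gb Ab Bb C.
Degree 2 is Eb.

Eb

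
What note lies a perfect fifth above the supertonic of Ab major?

The supertonic of Ab major is Bb.
A perfect fifth (7 semitones) above Bb lands on the letter F, giving F.

F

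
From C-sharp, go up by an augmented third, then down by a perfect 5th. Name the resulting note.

An augmented third up from C# is E## (letter E, 5 semitones up).
A perfect fifth down from E## is A## (letter A, 7 semitones down).

A##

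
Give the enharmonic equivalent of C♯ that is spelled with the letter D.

Db

Plain D sits 1 semitone above C#, so on the letter D the same pitch needs a flat: Db.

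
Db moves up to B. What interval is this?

augmented sixth

The letter names run D→B, a span of 5 letter steps, so the interval is some kind of sixth.
Db to B is 10 semitones. A major sixth is 9, so 10 makes it augmented.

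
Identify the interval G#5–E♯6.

Counting letters G–A–B–C–D–E gives a sixth.
G#→E# = 9 semitones, exactly the major sixth.

major sixth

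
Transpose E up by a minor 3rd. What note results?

E up a major third is G#, so the target letter is G.
From E, a minor third is 3 semitones up: G.

G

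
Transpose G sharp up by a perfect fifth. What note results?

G up a perfect fifth is D, so the target letter is D.
From G#, a perfect fifth is 7 semitones up: D#.

D#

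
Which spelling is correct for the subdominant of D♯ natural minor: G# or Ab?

Each scale degree takes a distinct letter name. Degree 4 of a scale on D must use the letter G.
G# and Ab are enharmonically the same pitch, but only G# uses the letter G, so it is the correct spelling here.

G#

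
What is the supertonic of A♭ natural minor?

The Ab natural minor scale runs Ab Bb Cb Db Eb Fb Gb.
Degree 2 is Bb.

Bb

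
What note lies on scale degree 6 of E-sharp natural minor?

The E# natural minor scale runs E# F## G# A# B# C# D#.
Degree 6 is C#.

C#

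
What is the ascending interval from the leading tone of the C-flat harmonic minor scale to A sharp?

augmented seventh

The leading tone of Cb harmonic minor is Bb.
Bb up to A#: letters B→A make it a seventh; 12 semitones makes it augmented.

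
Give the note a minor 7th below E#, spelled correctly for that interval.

A seventh below E lands on the letter F.
A minor seventh spans 10 semitones, so E# moves to pitch class 7. On the letter F that is F##.

F##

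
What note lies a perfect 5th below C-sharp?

F#

C down a perfect fifth is F, so the target letter is F.
From C#, a perfect fifth is 7 semitones down: F#.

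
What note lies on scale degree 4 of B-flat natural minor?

Degree 4 takes the letter 3 steps above B, which is E.
In natural minor, degree 4 sits 5 semitones above the tonic. Bb + 5 semitones is pitch class 3, spelled on E as Eb.

Eb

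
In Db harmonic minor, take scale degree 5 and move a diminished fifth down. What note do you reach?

Scale degree 5 of Db harmonic minor is Ab.
A diminished fifth (6 semitones) below Ab lands on the letter D, giving D.

D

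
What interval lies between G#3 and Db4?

Counting letters G–A–B–C–D gives a fifth.
G#→Db = 5 semitones, 2 narrower than the perfect fifth (7), so doubly diminished.

doubly diminished fifth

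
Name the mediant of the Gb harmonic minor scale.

Bbb

Degree 3 takes the letter 2 steps above G, which is B.
In harmonic minor, degree 3 sits 3 semitones above the tonic. Gb + 3 semitones is pitch class 9, spelled on B as Bbb.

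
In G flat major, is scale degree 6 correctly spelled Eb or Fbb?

Each scale degree takes a distinct letter name. Degree 6 of a scale on G must use the letter E.
Eb and Fbb are enharmonically the same pitch, but only Eb uses the letter E, so it is the correct spelling here.

Eb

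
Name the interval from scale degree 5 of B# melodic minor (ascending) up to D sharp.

minor sixth

Scale degree 5 of B# melodic minor (ascending) is F##.
F## up to D#: letters F→D make it a sixth; 8 semitones makes it minor.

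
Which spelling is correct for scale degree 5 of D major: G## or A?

Each scale degree takes a distinct letter name. Degree 5 of a scale on D must use the letter A.
A and G## are enharmonically the same pitch, but only A uses the letter A, so it is the correct spelling here.

A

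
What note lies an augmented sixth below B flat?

B down a major sixth is D, so the target letter is D.
From Bb, an augmented sixth is 10 semitones down: Dbb.

Dbb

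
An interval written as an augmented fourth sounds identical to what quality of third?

doubly augmented

An augmented fourth spans 6 semitones.
A third spanning 6 semitones is doubly augmented (the major third is 4).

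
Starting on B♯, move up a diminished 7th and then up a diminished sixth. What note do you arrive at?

Fb

A diminished seventh up from B# is A (letter A, 9 semitones up).
A diminished sixth up from A is Fb (letter F, 7 semitones up).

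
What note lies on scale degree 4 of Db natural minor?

Gb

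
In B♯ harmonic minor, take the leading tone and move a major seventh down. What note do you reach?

B#

The leading tone of B# harmonic minor is A##.
A major seventh (11 semitones) below A## lands on the letter B, giving B#.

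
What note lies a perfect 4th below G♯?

G down a perfect fourth is D, so the target letter is D.
From G#, a perfect fourth is 5 semitones down: D#.

D#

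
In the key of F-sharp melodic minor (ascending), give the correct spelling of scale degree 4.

The F# melodic minor (ascending) scale runs F# G# A B C# D# E#.
Degree 4 is B.

B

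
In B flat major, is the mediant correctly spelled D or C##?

Each scale degree takes a distinct letter name. Degree 3 of a scale on B must use the letter D.
D and C## are enharmonically the same pitch, but only D uses the letter D, so it is the correct spelling here.

D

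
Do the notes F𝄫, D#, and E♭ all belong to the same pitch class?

Yes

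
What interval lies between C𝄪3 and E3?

Counting letters C–D–E gives a third.
C##→E = 2 semitones, 2 narrower than the major third (4), so diminished.

diminished third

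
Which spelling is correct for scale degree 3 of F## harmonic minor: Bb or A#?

A#

Each scale degree takes a distinct letter name. Degree 3 of a scale on F must use the letter A.
A# and Bb are enharmonically the same pitch, but only A# uses the letter A, so it is the correct spelling here.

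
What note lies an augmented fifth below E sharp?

A

A fifth below E lands on the letter A.
An augmented fifth spans 8 semitones, so E# moves to pitch class 9. On the letter A that is A.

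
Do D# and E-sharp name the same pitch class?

No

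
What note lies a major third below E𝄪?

C##

E down a major third is C, so the target letter is C.
From E##, a major third is 4 semitones down: C##.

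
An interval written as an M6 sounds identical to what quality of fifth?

A major sixth spans 9 semitones.
A fifth spanning 9 semitones is doubly augmented (the perfect fifth is 7).

doubly augmented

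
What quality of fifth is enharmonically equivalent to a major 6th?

doubly augmented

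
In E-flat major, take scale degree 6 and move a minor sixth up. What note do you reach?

Scale degree 6 of Eb major is C.
A minor sixth (8 semitones) above C lands on the letter A, giving Ab.

Ab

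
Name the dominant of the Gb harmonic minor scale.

Db

Degree 5 takes the letter 4 steps above G, which is D.
In harmonic minor, degree 5 sits 7 semitones above the tonic. Gb + 7 semitones is pitch class 1, spelled on D as Db.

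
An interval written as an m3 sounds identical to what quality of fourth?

A minor third spans 3 semitones.
A fourth spanning 3 semitones is doubly diminished (the perfect fourth is 5).

doubly diminished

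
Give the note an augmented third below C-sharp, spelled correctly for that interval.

Ab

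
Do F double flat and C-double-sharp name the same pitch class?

No

Fbb is pitch class 3; C## is pitch class 2.
The pitch classes differ (3 vs. 2), so they are not enharmonic equivalents.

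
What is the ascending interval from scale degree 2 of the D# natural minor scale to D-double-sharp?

Scale degree 2 of D# natural minor is E#.
E# up to D##: letters E→D make it a seventh; 11 semitones makes it major.

major seventh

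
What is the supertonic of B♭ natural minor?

C

Degree 2 takes the letter 1 step above B, which is C.
In natural minor, degree 2 sits 2 semitones above the tonic. Bb + 2 semitones is pitch class 0, spelled on C as C.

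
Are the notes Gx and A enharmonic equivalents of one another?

Yes

G## is pitch class 9; A is pitch class 9.
All spellings map to pitch class 9, so they are enharmonically equivalent.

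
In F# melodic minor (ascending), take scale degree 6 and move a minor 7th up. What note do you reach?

Scale degree 6 of F# melodic minor (ascending) is D#.
A minor seventh (10 semitones) above D# lands on the letter C, giving C#.

C#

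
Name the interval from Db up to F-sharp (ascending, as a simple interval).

augmented third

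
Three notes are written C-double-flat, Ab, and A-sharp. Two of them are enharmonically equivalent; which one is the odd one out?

In 12-tone equal temperament, enharmonic equivalents share a pitch class. Cbb is pitch class 10; Ab is pitch class 8; A# is pitch class 10.
Cbb and A# share pitch class 10, while Ab is pitch class 8.

Ab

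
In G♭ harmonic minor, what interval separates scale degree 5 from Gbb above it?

diminished fourth

Scale degree 5 of Gb harmonic minor is Db.
Db up to Gbb: letters D→G make it a fourth; 4 semitones makes it diminished.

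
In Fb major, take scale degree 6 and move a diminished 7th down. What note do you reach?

Scale degree 6 of Fb major is Db.
A diminished seventh (9 semitones) below Db lands on the letter E, giving E.

E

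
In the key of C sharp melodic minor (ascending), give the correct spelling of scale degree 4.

F#

The C# melodic minor (ascending) scale runs C# D# E F# G# A# B#.
Degree 4 is F#.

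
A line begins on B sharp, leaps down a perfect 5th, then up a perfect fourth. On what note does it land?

A perfect fifth down from B# is E# (letter E, 7 semitones down).
A perfect fourth up from E# is A# (letter A, 5 semitones up).

A#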